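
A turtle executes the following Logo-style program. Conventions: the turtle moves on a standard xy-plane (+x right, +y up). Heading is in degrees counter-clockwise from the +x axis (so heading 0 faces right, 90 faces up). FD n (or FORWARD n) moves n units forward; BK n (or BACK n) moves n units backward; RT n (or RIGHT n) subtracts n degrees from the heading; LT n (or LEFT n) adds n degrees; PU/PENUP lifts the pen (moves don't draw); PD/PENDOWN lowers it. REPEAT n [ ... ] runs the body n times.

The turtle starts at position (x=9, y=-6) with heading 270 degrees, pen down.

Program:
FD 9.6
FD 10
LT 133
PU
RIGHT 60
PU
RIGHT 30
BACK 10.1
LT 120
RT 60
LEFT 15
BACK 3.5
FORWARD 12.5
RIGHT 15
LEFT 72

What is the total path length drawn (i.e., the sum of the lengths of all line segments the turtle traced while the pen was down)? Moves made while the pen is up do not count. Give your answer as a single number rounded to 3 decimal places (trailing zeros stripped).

Answer: 19.6

Derivation:
Executing turtle program step by step:
Start: pos=(9,-6), heading=270, pen down
FD 9.6: (9,-6) -> (9,-15.6) [heading=270, draw]
FD 10: (9,-15.6) -> (9,-25.6) [heading=270, draw]
LT 133: heading 270 -> 43
PU: pen up
RT 60: heading 43 -> 343
PU: pen up
RT 30: heading 343 -> 313
BK 10.1: (9,-25.6) -> (2.112,-18.213) [heading=313, move]
LT 120: heading 313 -> 73
RT 60: heading 73 -> 13
LT 15: heading 13 -> 28
BK 3.5: (2.112,-18.213) -> (-0.979,-19.856) [heading=28, move]
FD 12.5: (-0.979,-19.856) -> (10.058,-13.988) [heading=28, move]
RT 15: heading 28 -> 13
LT 72: heading 13 -> 85
Final: pos=(10.058,-13.988), heading=85, 2 segment(s) drawn

Segment lengths:
  seg 1: (9,-6) -> (9,-15.6), length = 9.6
  seg 2: (9,-15.6) -> (9,-25.6), length = 10
Total = 19.6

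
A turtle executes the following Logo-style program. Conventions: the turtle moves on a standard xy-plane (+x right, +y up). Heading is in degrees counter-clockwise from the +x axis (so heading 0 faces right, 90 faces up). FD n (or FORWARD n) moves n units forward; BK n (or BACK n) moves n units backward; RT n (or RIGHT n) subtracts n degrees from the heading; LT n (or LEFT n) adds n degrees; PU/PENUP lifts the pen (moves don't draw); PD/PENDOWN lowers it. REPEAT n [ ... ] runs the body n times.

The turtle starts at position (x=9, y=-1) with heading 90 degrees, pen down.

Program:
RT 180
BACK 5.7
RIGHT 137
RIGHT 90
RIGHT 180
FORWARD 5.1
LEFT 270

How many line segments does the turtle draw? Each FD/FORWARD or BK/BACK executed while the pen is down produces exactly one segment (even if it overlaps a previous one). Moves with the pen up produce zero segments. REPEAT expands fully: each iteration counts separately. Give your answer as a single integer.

Answer: 2

Derivation:
Executing turtle program step by step:
Start: pos=(9,-1), heading=90, pen down
RT 180: heading 90 -> 270
BK 5.7: (9,-1) -> (9,4.7) [heading=270, draw]
RT 137: heading 270 -> 133
RT 90: heading 133 -> 43
RT 180: heading 43 -> 223
FD 5.1: (9,4.7) -> (5.27,1.222) [heading=223, draw]
LT 270: heading 223 -> 133
Final: pos=(5.27,1.222), heading=133, 2 segment(s) drawn
Segments drawn: 2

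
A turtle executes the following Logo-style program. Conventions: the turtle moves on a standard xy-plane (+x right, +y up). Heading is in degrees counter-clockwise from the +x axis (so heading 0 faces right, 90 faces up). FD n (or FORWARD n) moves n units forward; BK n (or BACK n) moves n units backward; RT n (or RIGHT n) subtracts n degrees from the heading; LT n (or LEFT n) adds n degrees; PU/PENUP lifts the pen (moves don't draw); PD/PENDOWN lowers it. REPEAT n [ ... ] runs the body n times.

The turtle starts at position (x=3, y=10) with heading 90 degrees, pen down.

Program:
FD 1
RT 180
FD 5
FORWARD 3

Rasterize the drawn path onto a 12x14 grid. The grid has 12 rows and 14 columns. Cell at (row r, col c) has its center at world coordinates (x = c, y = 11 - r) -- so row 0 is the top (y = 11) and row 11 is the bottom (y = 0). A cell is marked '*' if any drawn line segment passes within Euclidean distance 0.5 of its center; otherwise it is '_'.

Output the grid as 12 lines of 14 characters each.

Answer: ___*__________
___*__________
___*__________
___*__________
___*__________
___*__________
___*__________
___*__________
___*__________
______________
______________
______________

Derivation:
Segment 0: (3,10) -> (3,11)
Segment 1: (3,11) -> (3,6)
Segment 2: (3,6) -> (3,3)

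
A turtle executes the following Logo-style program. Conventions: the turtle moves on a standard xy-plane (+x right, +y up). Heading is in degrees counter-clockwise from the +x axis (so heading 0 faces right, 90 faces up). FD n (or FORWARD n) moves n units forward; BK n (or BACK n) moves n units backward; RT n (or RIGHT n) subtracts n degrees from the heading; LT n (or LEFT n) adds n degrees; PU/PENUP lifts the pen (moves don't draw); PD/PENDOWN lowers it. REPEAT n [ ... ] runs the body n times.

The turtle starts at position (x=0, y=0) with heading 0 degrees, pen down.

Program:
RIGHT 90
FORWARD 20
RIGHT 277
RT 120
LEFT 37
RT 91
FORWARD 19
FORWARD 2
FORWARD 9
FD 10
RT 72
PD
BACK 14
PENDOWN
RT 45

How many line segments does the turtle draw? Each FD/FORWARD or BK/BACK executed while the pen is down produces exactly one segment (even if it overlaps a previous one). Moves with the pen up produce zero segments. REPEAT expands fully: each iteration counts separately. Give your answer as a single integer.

Executing turtle program step by step:
Start: pos=(0,0), heading=0, pen down
RT 90: heading 0 -> 270
FD 20: (0,0) -> (0,-20) [heading=270, draw]
RT 277: heading 270 -> 353
RT 120: heading 353 -> 233
LT 37: heading 233 -> 270
RT 91: heading 270 -> 179
FD 19: (0,-20) -> (-18.997,-19.668) [heading=179, draw]
FD 2: (-18.997,-19.668) -> (-20.997,-19.633) [heading=179, draw]
FD 9: (-20.997,-19.633) -> (-29.995,-19.476) [heading=179, draw]
FD 10: (-29.995,-19.476) -> (-39.994,-19.302) [heading=179, draw]
RT 72: heading 179 -> 107
PD: pen down
BK 14: (-39.994,-19.302) -> (-35.901,-32.69) [heading=107, draw]
PD: pen down
RT 45: heading 107 -> 62
Final: pos=(-35.901,-32.69), heading=62, 6 segment(s) drawn
Segments drawn: 6

Answer: 6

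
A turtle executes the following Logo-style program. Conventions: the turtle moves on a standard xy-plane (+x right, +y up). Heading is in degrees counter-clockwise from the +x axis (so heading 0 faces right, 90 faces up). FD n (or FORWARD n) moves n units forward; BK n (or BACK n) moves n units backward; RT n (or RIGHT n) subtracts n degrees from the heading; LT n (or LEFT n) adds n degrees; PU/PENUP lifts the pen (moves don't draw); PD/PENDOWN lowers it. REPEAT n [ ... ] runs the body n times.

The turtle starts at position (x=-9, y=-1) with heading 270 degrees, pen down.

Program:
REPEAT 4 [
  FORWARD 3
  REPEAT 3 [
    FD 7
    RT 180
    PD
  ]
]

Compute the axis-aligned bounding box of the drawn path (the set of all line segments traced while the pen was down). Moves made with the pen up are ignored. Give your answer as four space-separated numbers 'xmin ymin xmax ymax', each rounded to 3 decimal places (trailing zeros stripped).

Answer: -9 -11 -9 -1

Derivation:
Executing turtle program step by step:
Start: pos=(-9,-1), heading=270, pen down
REPEAT 4 [
  -- iteration 1/4 --
  FD 3: (-9,-1) -> (-9,-4) [heading=270, draw]
  REPEAT 3 [
    -- iteration 1/3 --
    FD 7: (-9,-4) -> (-9,-11) [heading=270, draw]
    RT 180: heading 270 -> 90
    PD: pen down
    -- iteration 2/3 --
    FD 7: (-9,-11) -> (-9,-4) [heading=90, draw]
    RT 180: heading 90 -> 270
    PD: pen down
    -- iteration 3/3 --
    FD 7: (-9,-4) -> (-9,-11) [heading=270, draw]
    RT 180: heading 270 -> 90
    PD: pen down
  ]
  -- iteration 2/4 --
  FD 3: (-9,-11) -> (-9,-8) [heading=90, draw]
  REPEAT 3 [
    -- iteration 1/3 --
    FD 7: (-9,-8) -> (-9,-1) [heading=90, draw]
    RT 180: heading 90 -> 270
    PD: pen down
    -- iteration 2/3 --
    FD 7: (-9,-1) -> (-9,-8) [heading=270, draw]
    RT 180: heading 270 -> 90
    PD: pen down
    -- iteration 3/3 --
    FD 7: (-9,-8) -> (-9,-1) [heading=90, draw]
    RT 180: heading 90 -> 270
    PD: pen down
  ]
  -- iteration 3/4 --
  FD 3: (-9,-1) -> (-9,-4) [heading=270, draw]
  REPEAT 3 [
    -- iteration 1/3 --
    FD 7: (-9,-4) -> (-9,-11) [heading=270, draw]
    RT 180: heading 270 -> 90
    PD: pen down
    -- iteration 2/3 --
    FD 7: (-9,-11) -> (-9,-4) [heading=90, draw]
    RT 180: heading 90 -> 270
    PD: pen down
    -- iteration 3/3 --
    FD 7: (-9,-4) -> (-9,-11) [heading=270, draw]
    RT 180: heading 270 -> 90
    PD: pen down
  ]
  -- iteration 4/4 --
  FD 3: (-9,-11) -> (-9,-8) [heading=90, draw]
  REPEAT 3 [
    -- iteration 1/3 --
    FD 7: (-9,-8) -> (-9,-1) [heading=90, draw]
    RT 180: heading 90 -> 270
    PD: pen down
    -- iteration 2/3 --
    FD 7: (-9,-1) -> (-9,-8) [heading=270, draw]
    RT 180: heading 270 -> 90
    PD: pen down
    -- iteration 3/3 --
    FD 7: (-9,-8) -> (-9,-1) [heading=90, draw]
    RT 180: heading 90 -> 270
    PD: pen down
  ]
]
Final: pos=(-9,-1), heading=270, 16 segment(s) drawn

Segment endpoints: x in {-9, -9, -9, -9, -9, -9, -9}, y in {-11, -8, -4, -1}
xmin=-9, ymin=-11, xmax=-9, ymax=-1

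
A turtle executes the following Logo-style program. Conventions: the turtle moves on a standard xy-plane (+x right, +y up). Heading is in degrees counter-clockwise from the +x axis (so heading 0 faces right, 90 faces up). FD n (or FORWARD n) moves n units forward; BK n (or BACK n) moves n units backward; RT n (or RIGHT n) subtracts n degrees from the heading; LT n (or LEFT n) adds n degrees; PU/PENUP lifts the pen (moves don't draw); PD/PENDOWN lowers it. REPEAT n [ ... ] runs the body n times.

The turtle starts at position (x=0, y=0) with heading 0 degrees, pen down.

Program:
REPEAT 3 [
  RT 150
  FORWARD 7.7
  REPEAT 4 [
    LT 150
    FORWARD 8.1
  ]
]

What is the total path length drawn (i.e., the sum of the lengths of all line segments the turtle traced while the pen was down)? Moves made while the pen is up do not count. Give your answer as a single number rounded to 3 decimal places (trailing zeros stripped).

Executing turtle program step by step:
Start: pos=(0,0), heading=0, pen down
REPEAT 3 [
  -- iteration 1/3 --
  RT 150: heading 0 -> 210
  FD 7.7: (0,0) -> (-6.668,-3.85) [heading=210, draw]
  REPEAT 4 [
    -- iteration 1/4 --
    LT 150: heading 210 -> 0
    FD 8.1: (-6.668,-3.85) -> (1.432,-3.85) [heading=0, draw]
    -- iteration 2/4 --
    LT 150: heading 0 -> 150
    FD 8.1: (1.432,-3.85) -> (-5.583,0.2) [heading=150, draw]
    -- iteration 3/4 --
    LT 150: heading 150 -> 300
    FD 8.1: (-5.583,0.2) -> (-1.533,-6.815) [heading=300, draw]
    -- iteration 4/4 --
    LT 150: heading 300 -> 90
    FD 8.1: (-1.533,-6.815) -> (-1.533,1.285) [heading=90, draw]
  ]
  -- iteration 2/3 --
  RT 150: heading 90 -> 300
  FD 7.7: (-1.533,1.285) -> (2.317,-5.383) [heading=300, draw]
  REPEAT 4 [
    -- iteration 1/4 --
    LT 150: heading 300 -> 90
    FD 8.1: (2.317,-5.383) -> (2.317,2.717) [heading=90, draw]
    -- iteration 2/4 --
    LT 150: heading 90 -> 240
    FD 8.1: (2.317,2.717) -> (-1.733,-4.298) [heading=240, draw]
    -- iteration 3/4 --
    LT 150: heading 240 -> 30
    FD 8.1: (-1.733,-4.298) -> (5.282,-0.248) [heading=30, draw]
    -- iteration 4/4 --
    LT 150: heading 30 -> 180
    FD 8.1: (5.282,-0.248) -> (-2.818,-0.248) [heading=180, draw]
  ]
  -- iteration 3/3 --
  RT 150: heading 180 -> 30
  FD 7.7: (-2.818,-0.248) -> (3.85,3.602) [heading=30, draw]
  REPEAT 4 [
    -- iteration 1/4 --
    LT 150: heading 30 -> 180
    FD 8.1: (3.85,3.602) -> (-4.25,3.602) [heading=180, draw]
    -- iteration 2/4 --
    LT 150: heading 180 -> 330
    FD 8.1: (-4.25,3.602) -> (2.765,-0.448) [heading=330, draw]
    -- iteration 3/4 --
    LT 150: heading 330 -> 120
    FD 8.1: (2.765,-0.448) -> (-1.285,6.567) [heading=120, draw]
    -- iteration 4/4 --
    LT 150: heading 120 -> 270
    FD 8.1: (-1.285,6.567) -> (-1.285,-1.533) [heading=270, draw]
  ]
]
Final: pos=(-1.285,-1.533), heading=270, 15 segment(s) drawn

Segment lengths:
  seg 1: (0,0) -> (-6.668,-3.85), length = 7.7
  seg 2: (-6.668,-3.85) -> (1.432,-3.85), length = 8.1
  seg 3: (1.432,-3.85) -> (-5.583,0.2), length = 8.1
  seg 4: (-5.583,0.2) -> (-1.533,-6.815), length = 8.1
  seg 5: (-1.533,-6.815) -> (-1.533,1.285), length = 8.1
  seg 6: (-1.533,1.285) -> (2.317,-5.383), length = 7.7
  seg 7: (2.317,-5.383) -> (2.317,2.717), length = 8.1
  seg 8: (2.317,2.717) -> (-1.733,-4.298), length = 8.1
  seg 9: (-1.733,-4.298) -> (5.282,-0.248), length = 8.1
  seg 10: (5.282,-0.248) -> (-2.818,-0.248), length = 8.1
  seg 11: (-2.818,-0.248) -> (3.85,3.602), length = 7.7
  seg 12: (3.85,3.602) -> (-4.25,3.602), length = 8.1
  seg 13: (-4.25,3.602) -> (2.765,-0.448), length = 8.1
  seg 14: (2.765,-0.448) -> (-1.285,6.567), length = 8.1
  seg 15: (-1.285,6.567) -> (-1.285,-1.533), length = 8.1
Total = 120.3

Answer: 120.3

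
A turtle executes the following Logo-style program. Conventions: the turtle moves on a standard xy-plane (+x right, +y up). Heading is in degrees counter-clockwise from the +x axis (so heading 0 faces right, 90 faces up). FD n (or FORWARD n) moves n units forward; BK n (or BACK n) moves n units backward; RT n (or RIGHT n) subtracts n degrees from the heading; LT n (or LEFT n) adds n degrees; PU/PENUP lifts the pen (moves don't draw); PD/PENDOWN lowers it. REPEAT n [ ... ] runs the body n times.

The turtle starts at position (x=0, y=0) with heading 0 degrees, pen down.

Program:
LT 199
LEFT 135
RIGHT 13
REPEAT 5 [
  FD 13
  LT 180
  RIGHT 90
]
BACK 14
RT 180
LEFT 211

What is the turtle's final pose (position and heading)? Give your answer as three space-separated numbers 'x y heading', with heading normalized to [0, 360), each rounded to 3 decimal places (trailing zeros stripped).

Executing turtle program step by step:
Start: pos=(0,0), heading=0, pen down
LT 199: heading 0 -> 199
LT 135: heading 199 -> 334
RT 13: heading 334 -> 321
REPEAT 5 [
  -- iteration 1/5 --
  FD 13: (0,0) -> (10.103,-8.181) [heading=321, draw]
  LT 180: heading 321 -> 141
  RT 90: heading 141 -> 51
  -- iteration 2/5 --
  FD 13: (10.103,-8.181) -> (18.284,1.922) [heading=51, draw]
  LT 180: heading 51 -> 231
  RT 90: heading 231 -> 141
  -- iteration 3/5 --
  FD 13: (18.284,1.922) -> (8.181,10.103) [heading=141, draw]
  LT 180: heading 141 -> 321
  RT 90: heading 321 -> 231
  -- iteration 4/5 --
  FD 13: (8.181,10.103) -> (0,0) [heading=231, draw]
  LT 180: heading 231 -> 51
  RT 90: heading 51 -> 321
  -- iteration 5/5 --
  FD 13: (0,0) -> (10.103,-8.181) [heading=321, draw]
  LT 180: heading 321 -> 141
  RT 90: heading 141 -> 51
]
BK 14: (10.103,-8.181) -> (1.292,-19.061) [heading=51, draw]
RT 180: heading 51 -> 231
LT 211: heading 231 -> 82
Final: pos=(1.292,-19.061), heading=82, 6 segment(s) drawn

Answer: 1.292 -19.061 82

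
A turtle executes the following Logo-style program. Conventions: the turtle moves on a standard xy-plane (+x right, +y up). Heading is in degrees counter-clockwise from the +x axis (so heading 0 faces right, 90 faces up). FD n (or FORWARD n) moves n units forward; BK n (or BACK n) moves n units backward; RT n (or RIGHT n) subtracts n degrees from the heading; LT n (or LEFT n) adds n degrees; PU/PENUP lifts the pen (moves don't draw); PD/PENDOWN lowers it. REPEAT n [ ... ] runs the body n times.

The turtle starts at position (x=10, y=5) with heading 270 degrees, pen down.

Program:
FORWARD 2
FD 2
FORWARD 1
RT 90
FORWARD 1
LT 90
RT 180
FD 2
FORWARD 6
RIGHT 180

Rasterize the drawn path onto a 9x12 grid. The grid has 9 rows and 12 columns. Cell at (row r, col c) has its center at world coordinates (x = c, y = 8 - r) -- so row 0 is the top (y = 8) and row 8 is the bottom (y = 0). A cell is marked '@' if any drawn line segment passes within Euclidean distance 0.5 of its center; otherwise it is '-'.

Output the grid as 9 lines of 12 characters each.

Segment 0: (10,5) -> (10,3)
Segment 1: (10,3) -> (10,1)
Segment 2: (10,1) -> (10,0)
Segment 3: (10,0) -> (9,0)
Segment 4: (9,0) -> (9,2)
Segment 5: (9,2) -> (9,8)

Answer: ---------@--
---------@--
---------@--
---------@@-
---------@@-
---------@@-
---------@@-
---------@@-
---------@@-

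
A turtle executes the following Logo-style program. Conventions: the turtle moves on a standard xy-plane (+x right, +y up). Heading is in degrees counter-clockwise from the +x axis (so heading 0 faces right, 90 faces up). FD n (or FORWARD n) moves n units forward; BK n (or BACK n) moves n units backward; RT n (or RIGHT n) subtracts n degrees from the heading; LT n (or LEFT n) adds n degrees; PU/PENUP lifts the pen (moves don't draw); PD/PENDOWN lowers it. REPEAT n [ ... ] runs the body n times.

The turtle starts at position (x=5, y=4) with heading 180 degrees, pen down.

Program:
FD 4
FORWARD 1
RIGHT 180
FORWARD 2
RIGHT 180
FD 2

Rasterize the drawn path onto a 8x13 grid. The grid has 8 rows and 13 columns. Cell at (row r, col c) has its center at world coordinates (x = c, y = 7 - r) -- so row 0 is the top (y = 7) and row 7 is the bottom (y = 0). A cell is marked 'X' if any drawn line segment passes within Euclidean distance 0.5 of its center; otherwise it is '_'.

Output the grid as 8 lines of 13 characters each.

Segment 0: (5,4) -> (1,4)
Segment 1: (1,4) -> (0,4)
Segment 2: (0,4) -> (2,4)
Segment 3: (2,4) -> (0,4)

Answer: _____________
_____________
_____________
XXXXXX_______
_____________
_____________
_____________
_____________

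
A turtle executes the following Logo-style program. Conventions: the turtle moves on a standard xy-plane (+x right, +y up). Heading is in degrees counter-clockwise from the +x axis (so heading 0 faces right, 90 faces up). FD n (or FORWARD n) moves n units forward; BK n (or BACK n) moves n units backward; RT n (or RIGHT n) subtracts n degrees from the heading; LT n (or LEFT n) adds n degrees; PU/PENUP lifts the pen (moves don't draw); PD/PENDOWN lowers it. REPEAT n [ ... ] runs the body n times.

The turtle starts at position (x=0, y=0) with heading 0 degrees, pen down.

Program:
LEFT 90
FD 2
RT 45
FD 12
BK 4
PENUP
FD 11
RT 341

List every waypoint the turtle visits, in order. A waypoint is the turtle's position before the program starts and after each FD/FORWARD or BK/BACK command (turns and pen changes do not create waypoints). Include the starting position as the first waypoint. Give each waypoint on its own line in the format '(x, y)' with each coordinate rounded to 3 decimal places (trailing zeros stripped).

Executing turtle program step by step:
Start: pos=(0,0), heading=0, pen down
LT 90: heading 0 -> 90
FD 2: (0,0) -> (0,2) [heading=90, draw]
RT 45: heading 90 -> 45
FD 12: (0,2) -> (8.485,10.485) [heading=45, draw]
BK 4: (8.485,10.485) -> (5.657,7.657) [heading=45, draw]
PU: pen up
FD 11: (5.657,7.657) -> (13.435,15.435) [heading=45, move]
RT 341: heading 45 -> 64
Final: pos=(13.435,15.435), heading=64, 3 segment(s) drawn
Waypoints (5 total):
(0, 0)
(0, 2)
(8.485, 10.485)
(5.657, 7.657)
(13.435, 15.435)

Answer: (0, 0)
(0, 2)
(8.485, 10.485)
(5.657, 7.657)
(13.435, 15.435)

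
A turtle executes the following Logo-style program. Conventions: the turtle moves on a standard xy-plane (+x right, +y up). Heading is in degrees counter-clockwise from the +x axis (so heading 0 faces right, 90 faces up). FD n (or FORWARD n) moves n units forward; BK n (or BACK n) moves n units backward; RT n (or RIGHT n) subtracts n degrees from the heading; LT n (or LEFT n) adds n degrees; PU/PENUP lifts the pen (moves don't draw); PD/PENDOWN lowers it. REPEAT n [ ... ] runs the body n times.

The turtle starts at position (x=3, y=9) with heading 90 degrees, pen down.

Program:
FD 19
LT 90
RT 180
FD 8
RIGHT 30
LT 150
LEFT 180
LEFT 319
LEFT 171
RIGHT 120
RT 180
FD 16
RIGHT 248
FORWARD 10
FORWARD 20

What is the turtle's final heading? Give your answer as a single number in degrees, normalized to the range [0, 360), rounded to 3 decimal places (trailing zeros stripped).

Executing turtle program step by step:
Start: pos=(3,9), heading=90, pen down
FD 19: (3,9) -> (3,28) [heading=90, draw]
LT 90: heading 90 -> 180
RT 180: heading 180 -> 0
FD 8: (3,28) -> (11,28) [heading=0, draw]
RT 30: heading 0 -> 330
LT 150: heading 330 -> 120
LT 180: heading 120 -> 300
LT 319: heading 300 -> 259
LT 171: heading 259 -> 70
RT 120: heading 70 -> 310
RT 180: heading 310 -> 130
FD 16: (11,28) -> (0.715,40.257) [heading=130, draw]
RT 248: heading 130 -> 242
FD 10: (0.715,40.257) -> (-3.979,31.427) [heading=242, draw]
FD 20: (-3.979,31.427) -> (-13.369,13.768) [heading=242, draw]
Final: pos=(-13.369,13.768), heading=242, 5 segment(s) drawn

Answer: 242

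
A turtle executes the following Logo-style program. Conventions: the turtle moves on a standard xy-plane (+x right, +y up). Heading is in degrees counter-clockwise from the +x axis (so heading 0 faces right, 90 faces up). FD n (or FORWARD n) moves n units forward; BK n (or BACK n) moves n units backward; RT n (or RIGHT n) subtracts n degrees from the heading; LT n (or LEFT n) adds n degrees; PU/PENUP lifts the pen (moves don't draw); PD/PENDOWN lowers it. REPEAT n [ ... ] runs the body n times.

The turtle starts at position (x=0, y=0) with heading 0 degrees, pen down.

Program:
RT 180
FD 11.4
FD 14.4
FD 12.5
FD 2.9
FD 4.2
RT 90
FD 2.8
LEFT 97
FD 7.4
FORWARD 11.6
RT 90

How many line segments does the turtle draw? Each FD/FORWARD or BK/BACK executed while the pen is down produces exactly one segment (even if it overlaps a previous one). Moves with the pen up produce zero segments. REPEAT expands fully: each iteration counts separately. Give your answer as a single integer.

Answer: 8

Derivation:
Executing turtle program step by step:
Start: pos=(0,0), heading=0, pen down
RT 180: heading 0 -> 180
FD 11.4: (0,0) -> (-11.4,0) [heading=180, draw]
FD 14.4: (-11.4,0) -> (-25.8,0) [heading=180, draw]
FD 12.5: (-25.8,0) -> (-38.3,0) [heading=180, draw]
FD 2.9: (-38.3,0) -> (-41.2,0) [heading=180, draw]
FD 4.2: (-41.2,0) -> (-45.4,0) [heading=180, draw]
RT 90: heading 180 -> 90
FD 2.8: (-45.4,0) -> (-45.4,2.8) [heading=90, draw]
LT 97: heading 90 -> 187
FD 7.4: (-45.4,2.8) -> (-52.745,1.898) [heading=187, draw]
FD 11.6: (-52.745,1.898) -> (-64.258,0.484) [heading=187, draw]
RT 90: heading 187 -> 97
Final: pos=(-64.258,0.484), heading=97, 8 segment(s) drawn
Segments drawn: 8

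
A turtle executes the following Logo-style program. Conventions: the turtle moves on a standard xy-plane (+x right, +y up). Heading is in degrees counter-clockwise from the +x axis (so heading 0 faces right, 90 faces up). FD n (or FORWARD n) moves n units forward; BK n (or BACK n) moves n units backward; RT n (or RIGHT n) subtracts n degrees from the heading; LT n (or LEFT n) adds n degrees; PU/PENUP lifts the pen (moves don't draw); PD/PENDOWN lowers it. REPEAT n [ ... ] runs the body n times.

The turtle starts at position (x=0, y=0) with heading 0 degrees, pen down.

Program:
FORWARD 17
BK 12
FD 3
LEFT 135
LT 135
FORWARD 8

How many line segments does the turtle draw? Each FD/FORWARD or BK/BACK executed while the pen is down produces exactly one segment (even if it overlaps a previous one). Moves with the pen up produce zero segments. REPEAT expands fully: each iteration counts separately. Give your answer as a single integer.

Answer: 4

Derivation:
Executing turtle program step by step:
Start: pos=(0,0), heading=0, pen down
FD 17: (0,0) -> (17,0) [heading=0, draw]
BK 12: (17,0) -> (5,0) [heading=0, draw]
FD 3: (5,0) -> (8,0) [heading=0, draw]
LT 135: heading 0 -> 135
LT 135: heading 135 -> 270
FD 8: (8,0) -> (8,-8) [heading=270, draw]
Final: pos=(8,-8), heading=270, 4 segment(s) drawn
Segments drawn: 4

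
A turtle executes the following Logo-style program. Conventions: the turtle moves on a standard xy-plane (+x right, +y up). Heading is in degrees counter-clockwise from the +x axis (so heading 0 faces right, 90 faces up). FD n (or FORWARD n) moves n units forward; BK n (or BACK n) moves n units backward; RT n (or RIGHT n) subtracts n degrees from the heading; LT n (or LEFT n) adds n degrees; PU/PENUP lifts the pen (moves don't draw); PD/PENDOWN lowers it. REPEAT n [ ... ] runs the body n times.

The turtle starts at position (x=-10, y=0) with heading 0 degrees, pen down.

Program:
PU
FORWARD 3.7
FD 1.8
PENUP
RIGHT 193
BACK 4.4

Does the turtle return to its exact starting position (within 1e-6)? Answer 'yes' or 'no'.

Executing turtle program step by step:
Start: pos=(-10,0), heading=0, pen down
PU: pen up
FD 3.7: (-10,0) -> (-6.3,0) [heading=0, move]
FD 1.8: (-6.3,0) -> (-4.5,0) [heading=0, move]
PU: pen up
RT 193: heading 0 -> 167
BK 4.4: (-4.5,0) -> (-0.213,-0.99) [heading=167, move]
Final: pos=(-0.213,-0.99), heading=167, 0 segment(s) drawn

Start position: (-10, 0)
Final position: (-0.213, -0.99)
Distance = 9.837; >= 1e-6 -> NOT closed

Answer: no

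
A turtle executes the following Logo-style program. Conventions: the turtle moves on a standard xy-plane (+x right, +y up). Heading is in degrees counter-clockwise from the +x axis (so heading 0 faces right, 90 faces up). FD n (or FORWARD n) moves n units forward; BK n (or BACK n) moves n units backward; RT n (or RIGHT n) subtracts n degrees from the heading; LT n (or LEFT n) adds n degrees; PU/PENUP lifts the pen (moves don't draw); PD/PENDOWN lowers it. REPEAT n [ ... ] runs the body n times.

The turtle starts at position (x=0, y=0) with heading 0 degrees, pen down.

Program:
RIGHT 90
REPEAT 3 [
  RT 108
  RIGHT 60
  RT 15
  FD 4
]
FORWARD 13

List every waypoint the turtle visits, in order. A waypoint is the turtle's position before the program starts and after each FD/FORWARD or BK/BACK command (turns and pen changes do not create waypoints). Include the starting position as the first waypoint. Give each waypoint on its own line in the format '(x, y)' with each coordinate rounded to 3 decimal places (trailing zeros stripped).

Answer: (0, 0)
(0.209, 3.995)
(-0.209, 0.016)
(0.417, 3.967)
(2.451, 16.807)

Derivation:
Executing turtle program step by step:
Start: pos=(0,0), heading=0, pen down
RT 90: heading 0 -> 270
REPEAT 3 [
  -- iteration 1/3 --
  RT 108: heading 270 -> 162
  RT 60: heading 162 -> 102
  RT 15: heading 102 -> 87
  FD 4: (0,0) -> (0.209,3.995) [heading=87, draw]
  -- iteration 2/3 --
  RT 108: heading 87 -> 339
  RT 60: heading 339 -> 279
  RT 15: heading 279 -> 264
  FD 4: (0.209,3.995) -> (-0.209,0.016) [heading=264, draw]
  -- iteration 3/3 --
  RT 108: heading 264 -> 156
  RT 60: heading 156 -> 96
  RT 15: heading 96 -> 81
  FD 4: (-0.209,0.016) -> (0.417,3.967) [heading=81, draw]
]
FD 13: (0.417,3.967) -> (2.451,16.807) [heading=81, draw]
Final: pos=(2.451,16.807), heading=81, 4 segment(s) drawn
Waypoints (5 total):
(0, 0)
(0.209, 3.995)
(-0.209, 0.016)
(0.417, 3.967)
(2.451, 16.807)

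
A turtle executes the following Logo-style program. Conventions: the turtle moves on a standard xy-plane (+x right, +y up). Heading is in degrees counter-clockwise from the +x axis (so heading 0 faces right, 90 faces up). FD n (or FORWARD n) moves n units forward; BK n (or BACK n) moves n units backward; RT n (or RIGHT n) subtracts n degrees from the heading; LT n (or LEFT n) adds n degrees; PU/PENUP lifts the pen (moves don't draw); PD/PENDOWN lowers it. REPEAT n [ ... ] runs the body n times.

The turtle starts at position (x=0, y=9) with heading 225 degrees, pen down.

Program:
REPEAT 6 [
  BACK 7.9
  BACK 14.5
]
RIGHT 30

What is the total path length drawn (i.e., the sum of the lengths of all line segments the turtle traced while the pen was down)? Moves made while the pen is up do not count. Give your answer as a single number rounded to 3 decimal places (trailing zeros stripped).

Executing turtle program step by step:
Start: pos=(0,9), heading=225, pen down
REPEAT 6 [
  -- iteration 1/6 --
  BK 7.9: (0,9) -> (5.586,14.586) [heading=225, draw]
  BK 14.5: (5.586,14.586) -> (15.839,24.839) [heading=225, draw]
  -- iteration 2/6 --
  BK 7.9: (15.839,24.839) -> (21.425,30.425) [heading=225, draw]
  BK 14.5: (21.425,30.425) -> (31.678,40.678) [heading=225, draw]
  -- iteration 3/6 --
  BK 7.9: (31.678,40.678) -> (37.265,46.265) [heading=225, draw]
  BK 14.5: (37.265,46.265) -> (47.518,56.518) [heading=225, draw]
  -- iteration 4/6 --
  BK 7.9: (47.518,56.518) -> (53.104,62.104) [heading=225, draw]
  BK 14.5: (53.104,62.104) -> (63.357,72.357) [heading=225, draw]
  -- iteration 5/6 --
  BK 7.9: (63.357,72.357) -> (68.943,77.943) [heading=225, draw]
  BK 14.5: (68.943,77.943) -> (79.196,88.196) [heading=225, draw]
  -- iteration 6/6 --
  BK 7.9: (79.196,88.196) -> (84.782,93.782) [heading=225, draw]
  BK 14.5: (84.782,93.782) -> (95.035,104.035) [heading=225, draw]
]
RT 30: heading 225 -> 195
Final: pos=(95.035,104.035), heading=195, 12 segment(s) drawn

Segment lengths:
  seg 1: (0,9) -> (5.586,14.586), length = 7.9
  seg 2: (5.586,14.586) -> (15.839,24.839), length = 14.5
  seg 3: (15.839,24.839) -> (21.425,30.425), length = 7.9
  seg 4: (21.425,30.425) -> (31.678,40.678), length = 14.5
  seg 5: (31.678,40.678) -> (37.265,46.265), length = 7.9
  seg 6: (37.265,46.265) -> (47.518,56.518), length = 14.5
  seg 7: (47.518,56.518) -> (53.104,62.104), length = 7.9
  seg 8: (53.104,62.104) -> (63.357,72.357), length = 14.5
  seg 9: (63.357,72.357) -> (68.943,77.943), length = 7.9
  seg 10: (68.943,77.943) -> (79.196,88.196), length = 14.5
  seg 11: (79.196,88.196) -> (84.782,93.782), length = 7.9
  seg 12: (84.782,93.782) -> (95.035,104.035), length = 14.5
Total = 134.4

Answer: 134.4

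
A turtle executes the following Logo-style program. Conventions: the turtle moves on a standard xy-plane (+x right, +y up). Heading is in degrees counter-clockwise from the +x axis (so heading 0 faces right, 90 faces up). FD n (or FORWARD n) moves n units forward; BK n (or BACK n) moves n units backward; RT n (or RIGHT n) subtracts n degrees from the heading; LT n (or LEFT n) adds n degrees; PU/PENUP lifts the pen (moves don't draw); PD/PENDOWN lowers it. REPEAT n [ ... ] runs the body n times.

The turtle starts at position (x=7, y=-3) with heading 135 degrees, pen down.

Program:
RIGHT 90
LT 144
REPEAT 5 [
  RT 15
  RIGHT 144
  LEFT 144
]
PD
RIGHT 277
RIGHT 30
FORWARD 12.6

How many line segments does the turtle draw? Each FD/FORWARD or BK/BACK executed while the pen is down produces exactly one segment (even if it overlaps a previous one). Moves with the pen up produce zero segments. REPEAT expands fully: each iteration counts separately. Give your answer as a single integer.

Executing turtle program step by step:
Start: pos=(7,-3), heading=135, pen down
RT 90: heading 135 -> 45
LT 144: heading 45 -> 189
REPEAT 5 [
  -- iteration 1/5 --
  RT 15: heading 189 -> 174
  RT 144: heading 174 -> 30
  LT 144: heading 30 -> 174
  -- iteration 2/5 --
  RT 15: heading 174 -> 159
  RT 144: heading 159 -> 15
  LT 144: heading 15 -> 159
  -- iteration 3/5 --
  RT 15: heading 159 -> 144
  RT 144: heading 144 -> 0
  LT 144: heading 0 -> 144
  -- iteration 4/5 --
  RT 15: heading 144 -> 129
  RT 144: heading 129 -> 345
  LT 144: heading 345 -> 129
  -- iteration 5/5 --
  RT 15: heading 129 -> 114
  RT 144: heading 114 -> 330
  LT 144: heading 330 -> 114
]
PD: pen down
RT 277: heading 114 -> 197
RT 30: heading 197 -> 167
FD 12.6: (7,-3) -> (-5.277,-0.166) [heading=167, draw]
Final: pos=(-5.277,-0.166), heading=167, 1 segment(s) drawn
Segments drawn: 1

Answer: 1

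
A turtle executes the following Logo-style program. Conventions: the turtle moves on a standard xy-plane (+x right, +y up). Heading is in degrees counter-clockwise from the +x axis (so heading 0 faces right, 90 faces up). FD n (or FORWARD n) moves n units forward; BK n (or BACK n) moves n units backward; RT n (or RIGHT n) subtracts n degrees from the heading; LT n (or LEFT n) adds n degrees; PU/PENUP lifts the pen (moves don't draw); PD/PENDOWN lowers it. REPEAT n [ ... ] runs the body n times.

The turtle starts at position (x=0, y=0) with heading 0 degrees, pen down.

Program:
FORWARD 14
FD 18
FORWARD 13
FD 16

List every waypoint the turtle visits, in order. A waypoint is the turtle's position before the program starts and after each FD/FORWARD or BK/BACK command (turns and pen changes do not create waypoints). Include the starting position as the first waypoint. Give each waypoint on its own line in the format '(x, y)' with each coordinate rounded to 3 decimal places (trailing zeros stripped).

Executing turtle program step by step:
Start: pos=(0,0), heading=0, pen down
FD 14: (0,0) -> (14,0) [heading=0, draw]
FD 18: (14,0) -> (32,0) [heading=0, draw]
FD 13: (32,0) -> (45,0) [heading=0, draw]
FD 16: (45,0) -> (61,0) [heading=0, draw]
Final: pos=(61,0), heading=0, 4 segment(s) drawn
Waypoints (5 total):
(0, 0)
(14, 0)
(32, 0)
(45, 0)
(61, 0)

Answer: (0, 0)
(14, 0)
(32, 0)
(45, 0)
(61, 0)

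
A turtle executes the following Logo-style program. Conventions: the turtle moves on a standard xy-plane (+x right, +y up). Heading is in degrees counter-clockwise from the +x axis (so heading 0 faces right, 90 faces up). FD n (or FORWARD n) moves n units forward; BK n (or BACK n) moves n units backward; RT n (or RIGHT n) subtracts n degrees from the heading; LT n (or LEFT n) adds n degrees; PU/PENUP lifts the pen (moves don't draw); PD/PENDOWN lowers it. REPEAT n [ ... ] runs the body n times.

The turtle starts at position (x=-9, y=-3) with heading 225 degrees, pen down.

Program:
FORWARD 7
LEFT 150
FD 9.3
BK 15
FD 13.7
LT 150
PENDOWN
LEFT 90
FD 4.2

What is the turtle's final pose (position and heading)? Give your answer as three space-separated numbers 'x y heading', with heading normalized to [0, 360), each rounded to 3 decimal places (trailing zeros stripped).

Executing turtle program step by step:
Start: pos=(-9,-3), heading=225, pen down
FD 7: (-9,-3) -> (-13.95,-7.95) [heading=225, draw]
LT 150: heading 225 -> 15
FD 9.3: (-13.95,-7.95) -> (-4.967,-5.543) [heading=15, draw]
BK 15: (-4.967,-5.543) -> (-19.456,-9.425) [heading=15, draw]
FD 13.7: (-19.456,-9.425) -> (-6.222,-5.879) [heading=15, draw]
LT 150: heading 15 -> 165
PD: pen down
LT 90: heading 165 -> 255
FD 4.2: (-6.222,-5.879) -> (-7.309,-9.936) [heading=255, draw]
Final: pos=(-7.309,-9.936), heading=255, 5 segment(s) drawn

Answer: -7.309 -9.936 255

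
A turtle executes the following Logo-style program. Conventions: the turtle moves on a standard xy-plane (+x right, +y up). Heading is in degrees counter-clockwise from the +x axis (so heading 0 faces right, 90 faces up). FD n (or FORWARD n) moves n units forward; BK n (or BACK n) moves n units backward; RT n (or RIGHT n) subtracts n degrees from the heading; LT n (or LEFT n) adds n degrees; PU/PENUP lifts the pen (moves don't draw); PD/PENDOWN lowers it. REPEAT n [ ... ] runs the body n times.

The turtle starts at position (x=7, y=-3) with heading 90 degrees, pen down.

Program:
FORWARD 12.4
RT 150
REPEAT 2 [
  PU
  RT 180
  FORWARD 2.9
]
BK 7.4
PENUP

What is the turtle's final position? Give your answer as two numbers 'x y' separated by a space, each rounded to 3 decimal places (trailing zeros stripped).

Executing turtle program step by step:
Start: pos=(7,-3), heading=90, pen down
FD 12.4: (7,-3) -> (7,9.4) [heading=90, draw]
RT 150: heading 90 -> 300
REPEAT 2 [
  -- iteration 1/2 --
  PU: pen up
  RT 180: heading 300 -> 120
  FD 2.9: (7,9.4) -> (5.55,11.911) [heading=120, move]
  -- iteration 2/2 --
  PU: pen up
  RT 180: heading 120 -> 300
  FD 2.9: (5.55,11.911) -> (7,9.4) [heading=300, move]
]
BK 7.4: (7,9.4) -> (3.3,15.809) [heading=300, move]
PU: pen up
Final: pos=(3.3,15.809), heading=300, 1 segment(s) drawn

Answer: 3.3 15.809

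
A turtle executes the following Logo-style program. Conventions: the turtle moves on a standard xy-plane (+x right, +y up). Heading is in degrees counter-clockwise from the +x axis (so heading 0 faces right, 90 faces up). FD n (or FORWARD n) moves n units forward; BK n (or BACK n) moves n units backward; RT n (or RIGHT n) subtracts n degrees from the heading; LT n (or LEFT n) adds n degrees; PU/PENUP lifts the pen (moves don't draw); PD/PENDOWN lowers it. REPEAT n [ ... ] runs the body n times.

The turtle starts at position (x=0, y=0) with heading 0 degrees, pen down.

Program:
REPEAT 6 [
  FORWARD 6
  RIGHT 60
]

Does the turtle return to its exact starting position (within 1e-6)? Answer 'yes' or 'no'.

Answer: yes

Derivation:
Executing turtle program step by step:
Start: pos=(0,0), heading=0, pen down
REPEAT 6 [
  -- iteration 1/6 --
  FD 6: (0,0) -> (6,0) [heading=0, draw]
  RT 60: heading 0 -> 300
  -- iteration 2/6 --
  FD 6: (6,0) -> (9,-5.196) [heading=300, draw]
  RT 60: heading 300 -> 240
  -- iteration 3/6 --
  FD 6: (9,-5.196) -> (6,-10.392) [heading=240, draw]
  RT 60: heading 240 -> 180
  -- iteration 4/6 --
  FD 6: (6,-10.392) -> (0,-10.392) [heading=180, draw]
  RT 60: heading 180 -> 120
  -- iteration 5/6 --
  FD 6: (0,-10.392) -> (-3,-5.196) [heading=120, draw]
  RT 60: heading 120 -> 60
  -- iteration 6/6 --
  FD 6: (-3,-5.196) -> (0,0) [heading=60, draw]
  RT 60: heading 60 -> 0
]
Final: pos=(0,0), heading=0, 6 segment(s) drawn

Start position: (0, 0)
Final position: (0, 0)
Distance = 0; < 1e-6 -> CLOSED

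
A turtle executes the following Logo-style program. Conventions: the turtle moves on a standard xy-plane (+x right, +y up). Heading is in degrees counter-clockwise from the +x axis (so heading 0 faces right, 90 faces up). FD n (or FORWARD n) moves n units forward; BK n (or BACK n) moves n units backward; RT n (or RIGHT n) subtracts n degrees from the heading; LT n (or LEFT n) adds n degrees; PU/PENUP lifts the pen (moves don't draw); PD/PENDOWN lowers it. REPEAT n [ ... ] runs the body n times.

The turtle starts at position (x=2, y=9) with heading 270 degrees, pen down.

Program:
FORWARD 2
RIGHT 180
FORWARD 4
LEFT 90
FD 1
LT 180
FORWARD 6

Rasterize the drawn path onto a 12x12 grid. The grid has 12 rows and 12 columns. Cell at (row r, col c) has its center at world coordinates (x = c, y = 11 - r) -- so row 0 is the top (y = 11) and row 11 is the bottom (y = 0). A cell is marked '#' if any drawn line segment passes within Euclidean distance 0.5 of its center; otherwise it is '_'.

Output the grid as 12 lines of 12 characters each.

Segment 0: (2,9) -> (2,7)
Segment 1: (2,7) -> (2,11)
Segment 2: (2,11) -> (1,11)
Segment 3: (1,11) -> (7,11)

Answer: _#######____
__#_________
__#_________
__#_________
__#_________
____________
____________
____________
____________
____________
____________
____________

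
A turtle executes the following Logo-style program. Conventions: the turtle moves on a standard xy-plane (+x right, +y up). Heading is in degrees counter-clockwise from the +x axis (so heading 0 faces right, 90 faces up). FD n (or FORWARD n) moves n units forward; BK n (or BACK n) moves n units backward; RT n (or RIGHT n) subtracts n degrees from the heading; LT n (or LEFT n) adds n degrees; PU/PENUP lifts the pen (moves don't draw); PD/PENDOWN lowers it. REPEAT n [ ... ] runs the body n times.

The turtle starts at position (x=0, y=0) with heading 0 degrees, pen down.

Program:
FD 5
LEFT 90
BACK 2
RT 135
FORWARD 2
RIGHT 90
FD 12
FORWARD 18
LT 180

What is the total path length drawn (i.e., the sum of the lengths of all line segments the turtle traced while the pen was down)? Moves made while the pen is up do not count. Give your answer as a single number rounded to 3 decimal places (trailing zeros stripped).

Answer: 39

Derivation:
Executing turtle program step by step:
Start: pos=(0,0), heading=0, pen down
FD 5: (0,0) -> (5,0) [heading=0, draw]
LT 90: heading 0 -> 90
BK 2: (5,0) -> (5,-2) [heading=90, draw]
RT 135: heading 90 -> 315
FD 2: (5,-2) -> (6.414,-3.414) [heading=315, draw]
RT 90: heading 315 -> 225
FD 12: (6.414,-3.414) -> (-2.071,-11.899) [heading=225, draw]
FD 18: (-2.071,-11.899) -> (-14.799,-24.627) [heading=225, draw]
LT 180: heading 225 -> 45
Final: pos=(-14.799,-24.627), heading=45, 5 segment(s) drawn

Segment lengths:
  seg 1: (0,0) -> (5,0), length = 5
  seg 2: (5,0) -> (5,-2), length = 2
  seg 3: (5,-2) -> (6.414,-3.414), length = 2
  seg 4: (6.414,-3.414) -> (-2.071,-11.899), length = 12
  seg 5: (-2.071,-11.899) -> (-14.799,-24.627), length = 18
Total = 39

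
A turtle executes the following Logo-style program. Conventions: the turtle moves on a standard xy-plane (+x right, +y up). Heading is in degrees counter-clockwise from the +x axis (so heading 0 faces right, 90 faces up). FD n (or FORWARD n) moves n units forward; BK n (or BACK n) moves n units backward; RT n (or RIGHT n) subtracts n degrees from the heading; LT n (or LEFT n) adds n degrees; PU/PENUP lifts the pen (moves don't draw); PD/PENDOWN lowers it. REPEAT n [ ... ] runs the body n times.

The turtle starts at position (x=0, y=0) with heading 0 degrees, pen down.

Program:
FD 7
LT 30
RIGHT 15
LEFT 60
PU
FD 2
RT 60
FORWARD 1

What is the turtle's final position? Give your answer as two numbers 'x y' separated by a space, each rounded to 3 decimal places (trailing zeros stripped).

Answer: 8.484 2.191

Derivation:
Executing turtle program step by step:
Start: pos=(0,0), heading=0, pen down
FD 7: (0,0) -> (7,0) [heading=0, draw]
LT 30: heading 0 -> 30
RT 15: heading 30 -> 15
LT 60: heading 15 -> 75
PU: pen up
FD 2: (7,0) -> (7.518,1.932) [heading=75, move]
RT 60: heading 75 -> 15
FD 1: (7.518,1.932) -> (8.484,2.191) [heading=15, move]
Final: pos=(8.484,2.191), heading=15, 1 segment(s) drawn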